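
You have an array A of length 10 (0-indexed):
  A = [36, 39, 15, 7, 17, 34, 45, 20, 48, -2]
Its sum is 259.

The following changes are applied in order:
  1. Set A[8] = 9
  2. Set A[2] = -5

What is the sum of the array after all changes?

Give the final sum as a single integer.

Answer: 200

Derivation:
Initial sum: 259
Change 1: A[8] 48 -> 9, delta = -39, sum = 220
Change 2: A[2] 15 -> -5, delta = -20, sum = 200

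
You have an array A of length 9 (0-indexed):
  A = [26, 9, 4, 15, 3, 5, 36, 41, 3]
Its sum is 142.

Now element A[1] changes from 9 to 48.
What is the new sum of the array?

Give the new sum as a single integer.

Old value at index 1: 9
New value at index 1: 48
Delta = 48 - 9 = 39
New sum = old_sum + delta = 142 + (39) = 181

Answer: 181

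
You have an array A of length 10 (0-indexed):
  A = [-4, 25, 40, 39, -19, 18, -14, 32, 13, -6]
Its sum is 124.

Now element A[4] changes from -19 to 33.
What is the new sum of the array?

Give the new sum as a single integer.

Old value at index 4: -19
New value at index 4: 33
Delta = 33 - -19 = 52
New sum = old_sum + delta = 124 + (52) = 176

Answer: 176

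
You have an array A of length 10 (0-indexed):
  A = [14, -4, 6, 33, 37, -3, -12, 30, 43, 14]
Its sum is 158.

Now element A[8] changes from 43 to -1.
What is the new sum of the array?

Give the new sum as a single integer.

Old value at index 8: 43
New value at index 8: -1
Delta = -1 - 43 = -44
New sum = old_sum + delta = 158 + (-44) = 114

Answer: 114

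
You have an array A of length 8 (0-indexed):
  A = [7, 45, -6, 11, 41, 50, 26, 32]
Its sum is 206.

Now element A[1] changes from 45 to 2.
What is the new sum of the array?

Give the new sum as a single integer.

Old value at index 1: 45
New value at index 1: 2
Delta = 2 - 45 = -43
New sum = old_sum + delta = 206 + (-43) = 163

Answer: 163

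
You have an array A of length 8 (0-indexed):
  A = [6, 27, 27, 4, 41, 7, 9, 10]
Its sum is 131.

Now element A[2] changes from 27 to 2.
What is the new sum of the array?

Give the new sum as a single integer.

Old value at index 2: 27
New value at index 2: 2
Delta = 2 - 27 = -25
New sum = old_sum + delta = 131 + (-25) = 106

Answer: 106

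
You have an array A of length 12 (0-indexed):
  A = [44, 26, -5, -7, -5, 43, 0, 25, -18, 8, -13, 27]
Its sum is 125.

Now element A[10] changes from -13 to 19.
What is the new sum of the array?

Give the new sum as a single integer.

Old value at index 10: -13
New value at index 10: 19
Delta = 19 - -13 = 32
New sum = old_sum + delta = 125 + (32) = 157

Answer: 157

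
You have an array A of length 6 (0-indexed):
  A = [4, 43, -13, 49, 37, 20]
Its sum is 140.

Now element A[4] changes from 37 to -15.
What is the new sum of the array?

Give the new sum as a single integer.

Answer: 88

Derivation:
Old value at index 4: 37
New value at index 4: -15
Delta = -15 - 37 = -52
New sum = old_sum + delta = 140 + (-52) = 88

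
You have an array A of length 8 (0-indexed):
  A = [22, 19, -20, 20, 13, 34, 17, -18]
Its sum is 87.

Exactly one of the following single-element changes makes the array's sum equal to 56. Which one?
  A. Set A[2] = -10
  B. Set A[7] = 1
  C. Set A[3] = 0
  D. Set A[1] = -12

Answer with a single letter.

Answer: D

Derivation:
Option A: A[2] -20->-10, delta=10, new_sum=87+(10)=97
Option B: A[7] -18->1, delta=19, new_sum=87+(19)=106
Option C: A[3] 20->0, delta=-20, new_sum=87+(-20)=67
Option D: A[1] 19->-12, delta=-31, new_sum=87+(-31)=56 <-- matches target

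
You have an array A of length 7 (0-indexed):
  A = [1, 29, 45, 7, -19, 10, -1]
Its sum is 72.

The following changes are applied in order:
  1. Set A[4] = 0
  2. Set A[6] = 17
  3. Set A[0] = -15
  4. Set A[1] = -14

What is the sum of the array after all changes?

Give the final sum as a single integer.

Answer: 50

Derivation:
Initial sum: 72
Change 1: A[4] -19 -> 0, delta = 19, sum = 91
Change 2: A[6] -1 -> 17, delta = 18, sum = 109
Change 3: A[0] 1 -> -15, delta = -16, sum = 93
Change 4: A[1] 29 -> -14, delta = -43, sum = 50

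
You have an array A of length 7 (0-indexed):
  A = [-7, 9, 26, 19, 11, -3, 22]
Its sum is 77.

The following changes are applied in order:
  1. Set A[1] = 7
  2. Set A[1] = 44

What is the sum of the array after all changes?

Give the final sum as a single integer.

Answer: 112

Derivation:
Initial sum: 77
Change 1: A[1] 9 -> 7, delta = -2, sum = 75
Change 2: A[1] 7 -> 44, delta = 37, sum = 112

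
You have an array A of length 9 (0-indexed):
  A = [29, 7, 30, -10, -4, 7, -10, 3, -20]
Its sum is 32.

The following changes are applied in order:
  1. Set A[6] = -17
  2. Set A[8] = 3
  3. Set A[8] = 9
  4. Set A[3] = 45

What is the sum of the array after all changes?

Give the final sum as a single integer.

Answer: 109

Derivation:
Initial sum: 32
Change 1: A[6] -10 -> -17, delta = -7, sum = 25
Change 2: A[8] -20 -> 3, delta = 23, sum = 48
Change 3: A[8] 3 -> 9, delta = 6, sum = 54
Change 4: A[3] -10 -> 45, delta = 55, sum = 109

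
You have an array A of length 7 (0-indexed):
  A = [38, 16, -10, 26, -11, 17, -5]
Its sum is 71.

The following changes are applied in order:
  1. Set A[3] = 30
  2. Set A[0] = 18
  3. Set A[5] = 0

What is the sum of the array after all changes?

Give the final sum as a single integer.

Initial sum: 71
Change 1: A[3] 26 -> 30, delta = 4, sum = 75
Change 2: A[0] 38 -> 18, delta = -20, sum = 55
Change 3: A[5] 17 -> 0, delta = -17, sum = 38

Answer: 38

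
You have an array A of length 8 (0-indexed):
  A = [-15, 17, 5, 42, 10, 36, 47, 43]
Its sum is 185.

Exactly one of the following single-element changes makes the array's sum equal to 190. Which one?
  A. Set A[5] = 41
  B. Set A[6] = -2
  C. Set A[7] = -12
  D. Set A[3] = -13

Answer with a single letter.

Option A: A[5] 36->41, delta=5, new_sum=185+(5)=190 <-- matches target
Option B: A[6] 47->-2, delta=-49, new_sum=185+(-49)=136
Option C: A[7] 43->-12, delta=-55, new_sum=185+(-55)=130
Option D: A[3] 42->-13, delta=-55, new_sum=185+(-55)=130

Answer: A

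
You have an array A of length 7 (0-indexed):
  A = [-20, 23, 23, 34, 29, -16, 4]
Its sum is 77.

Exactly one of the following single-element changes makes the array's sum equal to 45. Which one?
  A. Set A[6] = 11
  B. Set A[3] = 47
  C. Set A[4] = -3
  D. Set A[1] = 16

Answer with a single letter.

Option A: A[6] 4->11, delta=7, new_sum=77+(7)=84
Option B: A[3] 34->47, delta=13, new_sum=77+(13)=90
Option C: A[4] 29->-3, delta=-32, new_sum=77+(-32)=45 <-- matches target
Option D: A[1] 23->16, delta=-7, new_sum=77+(-7)=70

Answer: C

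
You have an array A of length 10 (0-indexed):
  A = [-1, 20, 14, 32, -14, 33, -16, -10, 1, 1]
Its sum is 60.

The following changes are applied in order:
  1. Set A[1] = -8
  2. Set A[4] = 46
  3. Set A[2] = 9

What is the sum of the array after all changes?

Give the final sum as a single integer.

Initial sum: 60
Change 1: A[1] 20 -> -8, delta = -28, sum = 32
Change 2: A[4] -14 -> 46, delta = 60, sum = 92
Change 3: A[2] 14 -> 9, delta = -5, sum = 87

Answer: 87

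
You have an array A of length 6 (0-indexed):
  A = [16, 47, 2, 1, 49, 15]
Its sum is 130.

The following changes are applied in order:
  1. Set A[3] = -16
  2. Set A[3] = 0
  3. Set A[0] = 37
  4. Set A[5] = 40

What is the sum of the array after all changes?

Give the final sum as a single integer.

Answer: 175

Derivation:
Initial sum: 130
Change 1: A[3] 1 -> -16, delta = -17, sum = 113
Change 2: A[3] -16 -> 0, delta = 16, sum = 129
Change 3: A[0] 16 -> 37, delta = 21, sum = 150
Change 4: A[5] 15 -> 40, delta = 25, sum = 175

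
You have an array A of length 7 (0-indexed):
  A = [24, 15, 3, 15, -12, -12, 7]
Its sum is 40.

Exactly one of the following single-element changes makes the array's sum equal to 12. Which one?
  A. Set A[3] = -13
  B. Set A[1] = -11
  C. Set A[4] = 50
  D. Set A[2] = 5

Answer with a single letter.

Answer: A

Derivation:
Option A: A[3] 15->-13, delta=-28, new_sum=40+(-28)=12 <-- matches target
Option B: A[1] 15->-11, delta=-26, new_sum=40+(-26)=14
Option C: A[4] -12->50, delta=62, new_sum=40+(62)=102
Option D: A[2] 3->5, delta=2, new_sum=40+(2)=42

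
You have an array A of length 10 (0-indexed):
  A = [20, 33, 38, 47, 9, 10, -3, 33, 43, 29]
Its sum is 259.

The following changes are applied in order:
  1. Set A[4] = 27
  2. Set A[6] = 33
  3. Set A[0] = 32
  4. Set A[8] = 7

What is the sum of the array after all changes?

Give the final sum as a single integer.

Answer: 289

Derivation:
Initial sum: 259
Change 1: A[4] 9 -> 27, delta = 18, sum = 277
Change 2: A[6] -3 -> 33, delta = 36, sum = 313
Change 3: A[0] 20 -> 32, delta = 12, sum = 325
Change 4: A[8] 43 -> 7, delta = -36, sum = 289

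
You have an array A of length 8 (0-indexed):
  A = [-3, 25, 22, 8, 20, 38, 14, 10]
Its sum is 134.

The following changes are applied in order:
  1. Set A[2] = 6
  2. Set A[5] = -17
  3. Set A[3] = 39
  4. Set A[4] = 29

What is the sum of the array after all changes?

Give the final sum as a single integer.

Initial sum: 134
Change 1: A[2] 22 -> 6, delta = -16, sum = 118
Change 2: A[5] 38 -> -17, delta = -55, sum = 63
Change 3: A[3] 8 -> 39, delta = 31, sum = 94
Change 4: A[4] 20 -> 29, delta = 9, sum = 103

Answer: 103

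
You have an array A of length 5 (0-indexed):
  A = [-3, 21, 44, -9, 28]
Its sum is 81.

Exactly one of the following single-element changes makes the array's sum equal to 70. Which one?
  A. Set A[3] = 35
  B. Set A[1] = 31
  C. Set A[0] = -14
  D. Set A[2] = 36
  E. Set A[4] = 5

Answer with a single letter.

Answer: C

Derivation:
Option A: A[3] -9->35, delta=44, new_sum=81+(44)=125
Option B: A[1] 21->31, delta=10, new_sum=81+(10)=91
Option C: A[0] -3->-14, delta=-11, new_sum=81+(-11)=70 <-- matches target
Option D: A[2] 44->36, delta=-8, new_sum=81+(-8)=73
Option E: A[4] 28->5, delta=-23, new_sum=81+(-23)=58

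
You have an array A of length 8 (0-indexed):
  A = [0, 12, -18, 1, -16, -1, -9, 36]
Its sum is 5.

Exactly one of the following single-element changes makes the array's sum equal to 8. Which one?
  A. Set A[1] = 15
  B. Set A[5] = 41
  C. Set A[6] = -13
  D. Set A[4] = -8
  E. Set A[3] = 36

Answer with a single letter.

Answer: A

Derivation:
Option A: A[1] 12->15, delta=3, new_sum=5+(3)=8 <-- matches target
Option B: A[5] -1->41, delta=42, new_sum=5+(42)=47
Option C: A[6] -9->-13, delta=-4, new_sum=5+(-4)=1
Option D: A[4] -16->-8, delta=8, new_sum=5+(8)=13
Option E: A[3] 1->36, delta=35, new_sum=5+(35)=40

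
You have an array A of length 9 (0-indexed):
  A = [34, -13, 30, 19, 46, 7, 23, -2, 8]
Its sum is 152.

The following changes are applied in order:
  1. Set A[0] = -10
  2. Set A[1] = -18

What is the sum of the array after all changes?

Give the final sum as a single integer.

Initial sum: 152
Change 1: A[0] 34 -> -10, delta = -44, sum = 108
Change 2: A[1] -13 -> -18, delta = -5, sum = 103

Answer: 103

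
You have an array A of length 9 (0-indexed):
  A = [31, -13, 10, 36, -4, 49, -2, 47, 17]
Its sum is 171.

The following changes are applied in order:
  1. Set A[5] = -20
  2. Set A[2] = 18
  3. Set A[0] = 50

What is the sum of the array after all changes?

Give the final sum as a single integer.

Initial sum: 171
Change 1: A[5] 49 -> -20, delta = -69, sum = 102
Change 2: A[2] 10 -> 18, delta = 8, sum = 110
Change 3: A[0] 31 -> 50, delta = 19, sum = 129

Answer: 129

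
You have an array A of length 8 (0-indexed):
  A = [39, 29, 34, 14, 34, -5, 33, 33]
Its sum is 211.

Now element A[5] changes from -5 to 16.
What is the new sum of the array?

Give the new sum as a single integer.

Answer: 232

Derivation:
Old value at index 5: -5
New value at index 5: 16
Delta = 16 - -5 = 21
New sum = old_sum + delta = 211 + (21) = 232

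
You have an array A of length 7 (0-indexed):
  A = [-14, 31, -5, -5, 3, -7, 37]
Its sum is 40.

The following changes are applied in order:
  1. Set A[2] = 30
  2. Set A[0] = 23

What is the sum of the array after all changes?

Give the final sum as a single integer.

Answer: 112

Derivation:
Initial sum: 40
Change 1: A[2] -5 -> 30, delta = 35, sum = 75
Change 2: A[0] -14 -> 23, delta = 37, sum = 112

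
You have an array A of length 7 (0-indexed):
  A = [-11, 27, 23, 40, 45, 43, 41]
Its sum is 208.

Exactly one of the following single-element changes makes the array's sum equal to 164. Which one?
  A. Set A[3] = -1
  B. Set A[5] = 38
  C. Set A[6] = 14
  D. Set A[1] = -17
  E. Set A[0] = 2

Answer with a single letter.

Option A: A[3] 40->-1, delta=-41, new_sum=208+(-41)=167
Option B: A[5] 43->38, delta=-5, new_sum=208+(-5)=203
Option C: A[6] 41->14, delta=-27, new_sum=208+(-27)=181
Option D: A[1] 27->-17, delta=-44, new_sum=208+(-44)=164 <-- matches target
Option E: A[0] -11->2, delta=13, new_sum=208+(13)=221

Answer: D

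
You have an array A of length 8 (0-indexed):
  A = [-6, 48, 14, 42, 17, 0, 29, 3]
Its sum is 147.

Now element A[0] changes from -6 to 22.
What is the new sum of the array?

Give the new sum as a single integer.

Old value at index 0: -6
New value at index 0: 22
Delta = 22 - -6 = 28
New sum = old_sum + delta = 147 + (28) = 175

Answer: 175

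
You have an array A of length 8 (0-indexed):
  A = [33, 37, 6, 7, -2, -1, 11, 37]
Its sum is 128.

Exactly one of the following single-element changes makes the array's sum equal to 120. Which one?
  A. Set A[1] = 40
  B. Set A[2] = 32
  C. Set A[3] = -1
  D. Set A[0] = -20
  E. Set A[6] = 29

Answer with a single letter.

Answer: C

Derivation:
Option A: A[1] 37->40, delta=3, new_sum=128+(3)=131
Option B: A[2] 6->32, delta=26, new_sum=128+(26)=154
Option C: A[3] 7->-1, delta=-8, new_sum=128+(-8)=120 <-- matches target
Option D: A[0] 33->-20, delta=-53, new_sum=128+(-53)=75
Option E: A[6] 11->29, delta=18, new_sum=128+(18)=146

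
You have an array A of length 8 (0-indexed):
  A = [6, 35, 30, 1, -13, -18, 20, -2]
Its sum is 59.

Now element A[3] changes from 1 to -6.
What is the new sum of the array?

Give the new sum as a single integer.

Old value at index 3: 1
New value at index 3: -6
Delta = -6 - 1 = -7
New sum = old_sum + delta = 59 + (-7) = 52

Answer: 52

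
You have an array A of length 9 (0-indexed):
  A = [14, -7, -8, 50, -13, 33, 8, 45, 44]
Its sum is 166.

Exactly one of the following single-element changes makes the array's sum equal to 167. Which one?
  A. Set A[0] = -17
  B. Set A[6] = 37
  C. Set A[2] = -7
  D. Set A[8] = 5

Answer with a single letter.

Option A: A[0] 14->-17, delta=-31, new_sum=166+(-31)=135
Option B: A[6] 8->37, delta=29, new_sum=166+(29)=195
Option C: A[2] -8->-7, delta=1, new_sum=166+(1)=167 <-- matches target
Option D: A[8] 44->5, delta=-39, new_sum=166+(-39)=127

Answer: C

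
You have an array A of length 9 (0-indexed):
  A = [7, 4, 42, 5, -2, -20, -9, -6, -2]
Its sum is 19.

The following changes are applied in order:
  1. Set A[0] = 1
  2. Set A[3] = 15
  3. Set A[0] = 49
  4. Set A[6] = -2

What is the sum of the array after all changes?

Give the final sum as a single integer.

Answer: 78

Derivation:
Initial sum: 19
Change 1: A[0] 7 -> 1, delta = -6, sum = 13
Change 2: A[3] 5 -> 15, delta = 10, sum = 23
Change 3: A[0] 1 -> 49, delta = 48, sum = 71
Change 4: A[6] -9 -> -2, delta = 7, sum = 78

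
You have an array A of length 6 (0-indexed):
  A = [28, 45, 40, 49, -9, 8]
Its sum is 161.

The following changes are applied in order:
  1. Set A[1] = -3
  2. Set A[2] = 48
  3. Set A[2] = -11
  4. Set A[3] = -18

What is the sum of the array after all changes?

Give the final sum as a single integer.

Answer: -5

Derivation:
Initial sum: 161
Change 1: A[1] 45 -> -3, delta = -48, sum = 113
Change 2: A[2] 40 -> 48, delta = 8, sum = 121
Change 3: A[2] 48 -> -11, delta = -59, sum = 62
Change 4: A[3] 49 -> -18, delta = -67, sum = -5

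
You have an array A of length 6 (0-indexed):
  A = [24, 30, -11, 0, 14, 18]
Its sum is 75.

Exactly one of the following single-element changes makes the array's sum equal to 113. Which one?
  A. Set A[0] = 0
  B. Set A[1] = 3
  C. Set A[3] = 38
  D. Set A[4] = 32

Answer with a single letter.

Option A: A[0] 24->0, delta=-24, new_sum=75+(-24)=51
Option B: A[1] 30->3, delta=-27, new_sum=75+(-27)=48
Option C: A[3] 0->38, delta=38, new_sum=75+(38)=113 <-- matches target
Option D: A[4] 14->32, delta=18, new_sum=75+(18)=93

Answer: C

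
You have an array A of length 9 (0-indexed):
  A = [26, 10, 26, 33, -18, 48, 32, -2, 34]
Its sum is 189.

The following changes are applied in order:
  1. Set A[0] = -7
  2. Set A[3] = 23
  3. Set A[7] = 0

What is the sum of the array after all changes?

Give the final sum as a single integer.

Answer: 148

Derivation:
Initial sum: 189
Change 1: A[0] 26 -> -7, delta = -33, sum = 156
Change 2: A[3] 33 -> 23, delta = -10, sum = 146
Change 3: A[7] -2 -> 0, delta = 2, sum = 148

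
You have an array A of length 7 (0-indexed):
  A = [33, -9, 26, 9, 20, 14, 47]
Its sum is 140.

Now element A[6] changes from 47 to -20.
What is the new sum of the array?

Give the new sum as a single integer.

Answer: 73

Derivation:
Old value at index 6: 47
New value at index 6: -20
Delta = -20 - 47 = -67
New sum = old_sum + delta = 140 + (-67) = 73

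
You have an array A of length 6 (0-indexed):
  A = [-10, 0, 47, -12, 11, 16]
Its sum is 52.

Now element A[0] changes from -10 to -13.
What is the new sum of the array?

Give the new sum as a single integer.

Answer: 49

Derivation:
Old value at index 0: -10
New value at index 0: -13
Delta = -13 - -10 = -3
New sum = old_sum + delta = 52 + (-3) = 49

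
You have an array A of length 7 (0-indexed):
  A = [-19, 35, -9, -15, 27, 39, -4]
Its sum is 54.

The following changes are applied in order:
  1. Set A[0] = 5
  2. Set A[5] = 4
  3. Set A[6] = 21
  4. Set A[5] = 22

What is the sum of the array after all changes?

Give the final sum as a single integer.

Initial sum: 54
Change 1: A[0] -19 -> 5, delta = 24, sum = 78
Change 2: A[5] 39 -> 4, delta = -35, sum = 43
Change 3: A[6] -4 -> 21, delta = 25, sum = 68
Change 4: A[5] 4 -> 22, delta = 18, sum = 86

Answer: 86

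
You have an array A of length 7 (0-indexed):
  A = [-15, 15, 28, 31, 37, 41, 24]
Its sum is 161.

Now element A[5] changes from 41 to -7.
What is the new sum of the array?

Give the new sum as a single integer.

Answer: 113

Derivation:
Old value at index 5: 41
New value at index 5: -7
Delta = -7 - 41 = -48
New sum = old_sum + delta = 161 + (-48) = 113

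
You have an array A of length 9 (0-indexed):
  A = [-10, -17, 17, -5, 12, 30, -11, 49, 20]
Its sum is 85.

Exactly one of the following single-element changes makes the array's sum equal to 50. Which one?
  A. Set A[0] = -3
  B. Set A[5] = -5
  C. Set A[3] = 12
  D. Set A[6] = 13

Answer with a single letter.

Option A: A[0] -10->-3, delta=7, new_sum=85+(7)=92
Option B: A[5] 30->-5, delta=-35, new_sum=85+(-35)=50 <-- matches target
Option C: A[3] -5->12, delta=17, new_sum=85+(17)=102
Option D: A[6] -11->13, delta=24, new_sum=85+(24)=109

Answer: B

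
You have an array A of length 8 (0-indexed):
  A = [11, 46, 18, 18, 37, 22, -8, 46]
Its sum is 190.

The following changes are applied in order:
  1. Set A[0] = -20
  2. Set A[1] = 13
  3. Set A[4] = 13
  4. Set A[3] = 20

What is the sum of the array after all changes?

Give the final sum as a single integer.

Initial sum: 190
Change 1: A[0] 11 -> -20, delta = -31, sum = 159
Change 2: A[1] 46 -> 13, delta = -33, sum = 126
Change 3: A[4] 37 -> 13, delta = -24, sum = 102
Change 4: A[3] 18 -> 20, delta = 2, sum = 104

Answer: 104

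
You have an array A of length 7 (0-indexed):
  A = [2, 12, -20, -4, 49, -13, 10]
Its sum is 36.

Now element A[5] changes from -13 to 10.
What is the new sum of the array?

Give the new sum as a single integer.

Old value at index 5: -13
New value at index 5: 10
Delta = 10 - -13 = 23
New sum = old_sum + delta = 36 + (23) = 59

Answer: 59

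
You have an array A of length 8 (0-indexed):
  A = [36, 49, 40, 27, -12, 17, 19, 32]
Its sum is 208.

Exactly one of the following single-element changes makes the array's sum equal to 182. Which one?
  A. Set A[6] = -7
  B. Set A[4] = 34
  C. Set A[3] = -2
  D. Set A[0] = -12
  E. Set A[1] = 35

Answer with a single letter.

Answer: A

Derivation:
Option A: A[6] 19->-7, delta=-26, new_sum=208+(-26)=182 <-- matches target
Option B: A[4] -12->34, delta=46, new_sum=208+(46)=254
Option C: A[3] 27->-2, delta=-29, new_sum=208+(-29)=179
Option D: A[0] 36->-12, delta=-48, new_sum=208+(-48)=160
Option E: A[1] 49->35, delta=-14, new_sum=208+(-14)=194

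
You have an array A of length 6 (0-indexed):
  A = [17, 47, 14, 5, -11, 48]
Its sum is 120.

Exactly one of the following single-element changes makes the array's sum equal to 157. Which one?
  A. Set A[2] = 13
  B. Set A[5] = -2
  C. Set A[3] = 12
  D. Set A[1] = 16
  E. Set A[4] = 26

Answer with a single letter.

Answer: E

Derivation:
Option A: A[2] 14->13, delta=-1, new_sum=120+(-1)=119
Option B: A[5] 48->-2, delta=-50, new_sum=120+(-50)=70
Option C: A[3] 5->12, delta=7, new_sum=120+(7)=127
Option D: A[1] 47->16, delta=-31, new_sum=120+(-31)=89
Option E: A[4] -11->26, delta=37, new_sum=120+(37)=157 <-- matches target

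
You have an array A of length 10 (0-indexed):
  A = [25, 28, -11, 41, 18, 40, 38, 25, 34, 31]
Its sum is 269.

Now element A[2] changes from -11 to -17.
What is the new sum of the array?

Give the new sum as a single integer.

Answer: 263

Derivation:
Old value at index 2: -11
New value at index 2: -17
Delta = -17 - -11 = -6
New sum = old_sum + delta = 269 + (-6) = 263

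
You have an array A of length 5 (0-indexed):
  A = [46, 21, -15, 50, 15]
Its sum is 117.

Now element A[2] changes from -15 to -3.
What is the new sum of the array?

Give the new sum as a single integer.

Answer: 129

Derivation:
Old value at index 2: -15
New value at index 2: -3
Delta = -3 - -15 = 12
New sum = old_sum + delta = 117 + (12) = 129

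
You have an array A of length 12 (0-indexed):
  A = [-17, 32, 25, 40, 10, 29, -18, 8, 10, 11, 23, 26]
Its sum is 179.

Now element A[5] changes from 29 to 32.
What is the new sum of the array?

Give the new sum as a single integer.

Answer: 182

Derivation:
Old value at index 5: 29
New value at index 5: 32
Delta = 32 - 29 = 3
New sum = old_sum + delta = 179 + (3) = 182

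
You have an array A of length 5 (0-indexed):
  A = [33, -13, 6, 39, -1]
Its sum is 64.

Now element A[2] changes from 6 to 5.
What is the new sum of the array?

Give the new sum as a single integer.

Old value at index 2: 6
New value at index 2: 5
Delta = 5 - 6 = -1
New sum = old_sum + delta = 64 + (-1) = 63

Answer: 63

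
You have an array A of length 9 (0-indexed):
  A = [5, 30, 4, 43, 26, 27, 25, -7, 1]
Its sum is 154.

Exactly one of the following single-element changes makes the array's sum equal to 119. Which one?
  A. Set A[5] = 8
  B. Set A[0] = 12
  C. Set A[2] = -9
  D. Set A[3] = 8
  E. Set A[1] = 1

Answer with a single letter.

Option A: A[5] 27->8, delta=-19, new_sum=154+(-19)=135
Option B: A[0] 5->12, delta=7, new_sum=154+(7)=161
Option C: A[2] 4->-9, delta=-13, new_sum=154+(-13)=141
Option D: A[3] 43->8, delta=-35, new_sum=154+(-35)=119 <-- matches target
Option E: A[1] 30->1, delta=-29, new_sum=154+(-29)=125

Answer: D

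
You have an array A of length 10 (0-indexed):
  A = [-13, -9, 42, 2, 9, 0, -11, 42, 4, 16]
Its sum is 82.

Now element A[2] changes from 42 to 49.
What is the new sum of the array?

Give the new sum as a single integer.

Old value at index 2: 42
New value at index 2: 49
Delta = 49 - 42 = 7
New sum = old_sum + delta = 82 + (7) = 89

Answer: 89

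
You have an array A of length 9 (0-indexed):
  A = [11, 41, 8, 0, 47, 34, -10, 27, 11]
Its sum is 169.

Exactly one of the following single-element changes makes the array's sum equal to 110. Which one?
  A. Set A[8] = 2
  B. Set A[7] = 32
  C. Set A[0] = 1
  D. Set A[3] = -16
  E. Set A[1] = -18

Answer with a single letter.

Option A: A[8] 11->2, delta=-9, new_sum=169+(-9)=160
Option B: A[7] 27->32, delta=5, new_sum=169+(5)=174
Option C: A[0] 11->1, delta=-10, new_sum=169+(-10)=159
Option D: A[3] 0->-16, delta=-16, new_sum=169+(-16)=153
Option E: A[1] 41->-18, delta=-59, new_sum=169+(-59)=110 <-- matches target

Answer: E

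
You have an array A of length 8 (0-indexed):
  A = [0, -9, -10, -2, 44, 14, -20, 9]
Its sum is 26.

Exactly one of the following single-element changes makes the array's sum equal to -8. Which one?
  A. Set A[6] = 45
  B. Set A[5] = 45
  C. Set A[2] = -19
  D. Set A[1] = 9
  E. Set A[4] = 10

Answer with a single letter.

Answer: E

Derivation:
Option A: A[6] -20->45, delta=65, new_sum=26+(65)=91
Option B: A[5] 14->45, delta=31, new_sum=26+(31)=57
Option C: A[2] -10->-19, delta=-9, new_sum=26+(-9)=17
Option D: A[1] -9->9, delta=18, new_sum=26+(18)=44
Option E: A[4] 44->10, delta=-34, new_sum=26+(-34)=-8 <-- matches target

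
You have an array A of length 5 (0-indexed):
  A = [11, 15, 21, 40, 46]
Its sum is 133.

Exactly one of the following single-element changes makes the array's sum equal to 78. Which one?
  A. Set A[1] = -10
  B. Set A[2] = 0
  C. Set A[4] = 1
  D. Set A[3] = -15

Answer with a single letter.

Answer: D

Derivation:
Option A: A[1] 15->-10, delta=-25, new_sum=133+(-25)=108
Option B: A[2] 21->0, delta=-21, new_sum=133+(-21)=112
Option C: A[4] 46->1, delta=-45, new_sum=133+(-45)=88
Option D: A[3] 40->-15, delta=-55, new_sum=133+(-55)=78 <-- matches target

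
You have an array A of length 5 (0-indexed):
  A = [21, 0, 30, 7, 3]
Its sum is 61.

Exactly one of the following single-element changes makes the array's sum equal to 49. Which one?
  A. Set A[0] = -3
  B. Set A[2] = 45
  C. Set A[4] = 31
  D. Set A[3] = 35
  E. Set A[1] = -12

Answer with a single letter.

Option A: A[0] 21->-3, delta=-24, new_sum=61+(-24)=37
Option B: A[2] 30->45, delta=15, new_sum=61+(15)=76
Option C: A[4] 3->31, delta=28, new_sum=61+(28)=89
Option D: A[3] 7->35, delta=28, new_sum=61+(28)=89
Option E: A[1] 0->-12, delta=-12, new_sum=61+(-12)=49 <-- matches target

Answer: E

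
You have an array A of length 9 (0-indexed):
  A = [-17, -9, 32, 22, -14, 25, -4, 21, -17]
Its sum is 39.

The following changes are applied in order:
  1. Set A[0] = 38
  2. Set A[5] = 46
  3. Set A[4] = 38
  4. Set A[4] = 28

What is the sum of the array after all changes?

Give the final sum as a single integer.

Answer: 157

Derivation:
Initial sum: 39
Change 1: A[0] -17 -> 38, delta = 55, sum = 94
Change 2: A[5] 25 -> 46, delta = 21, sum = 115
Change 3: A[4] -14 -> 38, delta = 52, sum = 167
Change 4: A[4] 38 -> 28, delta = -10, sum = 157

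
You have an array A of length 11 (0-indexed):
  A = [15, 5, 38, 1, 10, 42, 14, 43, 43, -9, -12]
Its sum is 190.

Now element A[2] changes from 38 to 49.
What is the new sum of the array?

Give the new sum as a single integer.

Old value at index 2: 38
New value at index 2: 49
Delta = 49 - 38 = 11
New sum = old_sum + delta = 190 + (11) = 201

Answer: 201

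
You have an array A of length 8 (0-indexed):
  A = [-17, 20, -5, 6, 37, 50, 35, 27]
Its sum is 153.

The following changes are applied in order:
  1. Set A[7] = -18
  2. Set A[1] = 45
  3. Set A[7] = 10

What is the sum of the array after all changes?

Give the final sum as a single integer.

Initial sum: 153
Change 1: A[7] 27 -> -18, delta = -45, sum = 108
Change 2: A[1] 20 -> 45, delta = 25, sum = 133
Change 3: A[7] -18 -> 10, delta = 28, sum = 161

Answer: 161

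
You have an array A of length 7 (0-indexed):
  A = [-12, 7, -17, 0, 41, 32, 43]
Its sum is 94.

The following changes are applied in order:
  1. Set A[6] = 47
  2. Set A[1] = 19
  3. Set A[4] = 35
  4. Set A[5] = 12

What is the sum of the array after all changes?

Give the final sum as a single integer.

Initial sum: 94
Change 1: A[6] 43 -> 47, delta = 4, sum = 98
Change 2: A[1] 7 -> 19, delta = 12, sum = 110
Change 3: A[4] 41 -> 35, delta = -6, sum = 104
Change 4: A[5] 32 -> 12, delta = -20, sum = 84

Answer: 84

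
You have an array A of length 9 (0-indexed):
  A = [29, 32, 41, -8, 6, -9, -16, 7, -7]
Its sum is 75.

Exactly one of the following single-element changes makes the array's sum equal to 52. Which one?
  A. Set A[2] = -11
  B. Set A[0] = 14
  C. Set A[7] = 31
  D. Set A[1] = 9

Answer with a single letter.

Answer: D

Derivation:
Option A: A[2] 41->-11, delta=-52, new_sum=75+(-52)=23
Option B: A[0] 29->14, delta=-15, new_sum=75+(-15)=60
Option C: A[7] 7->31, delta=24, new_sum=75+(24)=99
Option D: A[1] 32->9, delta=-23, new_sum=75+(-23)=52 <-- matches target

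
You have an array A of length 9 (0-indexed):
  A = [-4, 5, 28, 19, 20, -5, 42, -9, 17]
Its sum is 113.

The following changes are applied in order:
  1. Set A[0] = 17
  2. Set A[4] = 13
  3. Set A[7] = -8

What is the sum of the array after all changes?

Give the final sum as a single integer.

Initial sum: 113
Change 1: A[0] -4 -> 17, delta = 21, sum = 134
Change 2: A[4] 20 -> 13, delta = -7, sum = 127
Change 3: A[7] -9 -> -8, delta = 1, sum = 128

Answer: 128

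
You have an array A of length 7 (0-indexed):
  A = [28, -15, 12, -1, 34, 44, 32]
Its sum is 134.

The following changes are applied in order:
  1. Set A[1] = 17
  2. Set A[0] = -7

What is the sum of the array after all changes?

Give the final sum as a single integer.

Initial sum: 134
Change 1: A[1] -15 -> 17, delta = 32, sum = 166
Change 2: A[0] 28 -> -7, delta = -35, sum = 131

Answer: 131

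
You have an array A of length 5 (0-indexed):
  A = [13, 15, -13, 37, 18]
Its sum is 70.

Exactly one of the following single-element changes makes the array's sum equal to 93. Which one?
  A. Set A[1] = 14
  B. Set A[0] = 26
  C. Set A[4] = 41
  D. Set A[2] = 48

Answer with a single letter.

Answer: C

Derivation:
Option A: A[1] 15->14, delta=-1, new_sum=70+(-1)=69
Option B: A[0] 13->26, delta=13, new_sum=70+(13)=83
Option C: A[4] 18->41, delta=23, new_sum=70+(23)=93 <-- matches target
Option D: A[2] -13->48, delta=61, new_sum=70+(61)=131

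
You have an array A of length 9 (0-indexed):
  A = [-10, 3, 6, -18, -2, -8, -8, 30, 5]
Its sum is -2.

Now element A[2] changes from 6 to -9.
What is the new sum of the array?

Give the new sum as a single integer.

Answer: -17

Derivation:
Old value at index 2: 6
New value at index 2: -9
Delta = -9 - 6 = -15
New sum = old_sum + delta = -2 + (-15) = -17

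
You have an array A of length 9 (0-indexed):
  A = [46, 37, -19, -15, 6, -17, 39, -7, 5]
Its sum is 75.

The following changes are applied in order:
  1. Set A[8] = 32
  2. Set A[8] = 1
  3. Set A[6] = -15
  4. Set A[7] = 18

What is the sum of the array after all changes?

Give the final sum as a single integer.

Answer: 42

Derivation:
Initial sum: 75
Change 1: A[8] 5 -> 32, delta = 27, sum = 102
Change 2: A[8] 32 -> 1, delta = -31, sum = 71
Change 3: A[6] 39 -> -15, delta = -54, sum = 17
Change 4: A[7] -7 -> 18, delta = 25, sum = 42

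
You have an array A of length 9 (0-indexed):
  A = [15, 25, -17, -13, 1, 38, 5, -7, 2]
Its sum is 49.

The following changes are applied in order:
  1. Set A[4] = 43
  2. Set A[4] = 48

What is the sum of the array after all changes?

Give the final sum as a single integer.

Initial sum: 49
Change 1: A[4] 1 -> 43, delta = 42, sum = 91
Change 2: A[4] 43 -> 48, delta = 5, sum = 96

Answer: 96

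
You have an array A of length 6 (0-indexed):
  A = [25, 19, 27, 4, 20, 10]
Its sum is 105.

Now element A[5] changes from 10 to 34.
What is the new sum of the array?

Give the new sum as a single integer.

Old value at index 5: 10
New value at index 5: 34
Delta = 34 - 10 = 24
New sum = old_sum + delta = 105 + (24) = 129

Answer: 129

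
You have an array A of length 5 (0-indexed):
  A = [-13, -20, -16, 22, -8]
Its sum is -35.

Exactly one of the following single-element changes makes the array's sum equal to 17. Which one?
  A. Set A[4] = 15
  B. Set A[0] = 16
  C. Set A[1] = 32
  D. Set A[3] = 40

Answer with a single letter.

Option A: A[4] -8->15, delta=23, new_sum=-35+(23)=-12
Option B: A[0] -13->16, delta=29, new_sum=-35+(29)=-6
Option C: A[1] -20->32, delta=52, new_sum=-35+(52)=17 <-- matches target
Option D: A[3] 22->40, delta=18, new_sum=-35+(18)=-17

Answer: C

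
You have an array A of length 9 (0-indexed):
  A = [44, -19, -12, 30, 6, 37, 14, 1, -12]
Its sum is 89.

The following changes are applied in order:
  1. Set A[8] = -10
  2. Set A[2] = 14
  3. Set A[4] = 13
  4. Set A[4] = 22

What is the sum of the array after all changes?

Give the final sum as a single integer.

Answer: 133

Derivation:
Initial sum: 89
Change 1: A[8] -12 -> -10, delta = 2, sum = 91
Change 2: A[2] -12 -> 14, delta = 26, sum = 117
Change 3: A[4] 6 -> 13, delta = 7, sum = 124
Change 4: A[4] 13 -> 22, delta = 9, sum = 133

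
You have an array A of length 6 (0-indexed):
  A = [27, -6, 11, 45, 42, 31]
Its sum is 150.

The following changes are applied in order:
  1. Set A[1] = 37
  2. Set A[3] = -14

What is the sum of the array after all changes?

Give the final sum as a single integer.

Initial sum: 150
Change 1: A[1] -6 -> 37, delta = 43, sum = 193
Change 2: A[3] 45 -> -14, delta = -59, sum = 134

Answer: 134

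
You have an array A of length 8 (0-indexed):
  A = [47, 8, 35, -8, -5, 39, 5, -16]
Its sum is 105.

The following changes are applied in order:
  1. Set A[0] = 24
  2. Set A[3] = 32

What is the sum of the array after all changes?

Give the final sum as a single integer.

Answer: 122

Derivation:
Initial sum: 105
Change 1: A[0] 47 -> 24, delta = -23, sum = 82
Change 2: A[3] -8 -> 32, delta = 40, sum = 122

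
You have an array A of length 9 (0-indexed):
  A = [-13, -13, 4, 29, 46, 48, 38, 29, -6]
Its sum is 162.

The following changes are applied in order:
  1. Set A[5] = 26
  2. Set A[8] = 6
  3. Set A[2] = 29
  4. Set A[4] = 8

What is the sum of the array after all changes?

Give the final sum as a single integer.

Initial sum: 162
Change 1: A[5] 48 -> 26, delta = -22, sum = 140
Change 2: A[8] -6 -> 6, delta = 12, sum = 152
Change 3: A[2] 4 -> 29, delta = 25, sum = 177
Change 4: A[4] 46 -> 8, delta = -38, sum = 139

Answer: 139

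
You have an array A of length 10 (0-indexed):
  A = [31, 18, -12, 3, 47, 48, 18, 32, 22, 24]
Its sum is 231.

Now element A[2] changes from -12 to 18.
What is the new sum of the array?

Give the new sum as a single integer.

Answer: 261

Derivation:
Old value at index 2: -12
New value at index 2: 18
Delta = 18 - -12 = 30
New sum = old_sum + delta = 231 + (30) = 261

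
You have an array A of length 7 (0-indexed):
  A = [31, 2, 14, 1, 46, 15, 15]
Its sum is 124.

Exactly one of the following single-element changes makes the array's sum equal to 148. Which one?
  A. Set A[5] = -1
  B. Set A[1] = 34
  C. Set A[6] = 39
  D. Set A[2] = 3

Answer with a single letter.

Answer: C

Derivation:
Option A: A[5] 15->-1, delta=-16, new_sum=124+(-16)=108
Option B: A[1] 2->34, delta=32, new_sum=124+(32)=156
Option C: A[6] 15->39, delta=24, new_sum=124+(24)=148 <-- matches target
Option D: A[2] 14->3, delta=-11, new_sum=124+(-11)=113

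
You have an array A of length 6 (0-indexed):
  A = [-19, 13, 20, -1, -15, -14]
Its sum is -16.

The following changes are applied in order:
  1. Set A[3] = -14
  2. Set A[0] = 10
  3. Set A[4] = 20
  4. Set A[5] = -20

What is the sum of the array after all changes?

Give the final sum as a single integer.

Answer: 29

Derivation:
Initial sum: -16
Change 1: A[3] -1 -> -14, delta = -13, sum = -29
Change 2: A[0] -19 -> 10, delta = 29, sum = 0
Change 3: A[4] -15 -> 20, delta = 35, sum = 35
Change 4: A[5] -14 -> -20, delta = -6, sum = 29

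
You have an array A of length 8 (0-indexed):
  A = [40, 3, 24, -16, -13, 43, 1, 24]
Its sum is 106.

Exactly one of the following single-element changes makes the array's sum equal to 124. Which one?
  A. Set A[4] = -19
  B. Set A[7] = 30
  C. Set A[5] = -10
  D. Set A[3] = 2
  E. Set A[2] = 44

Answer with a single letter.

Answer: D

Derivation:
Option A: A[4] -13->-19, delta=-6, new_sum=106+(-6)=100
Option B: A[7] 24->30, delta=6, new_sum=106+(6)=112
Option C: A[5] 43->-10, delta=-53, new_sum=106+(-53)=53
Option D: A[3] -16->2, delta=18, new_sum=106+(18)=124 <-- matches target
Option E: A[2] 24->44, delta=20, new_sum=106+(20)=126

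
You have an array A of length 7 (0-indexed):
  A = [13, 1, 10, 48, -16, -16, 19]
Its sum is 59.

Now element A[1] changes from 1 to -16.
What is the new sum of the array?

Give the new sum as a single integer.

Answer: 42

Derivation:
Old value at index 1: 1
New value at index 1: -16
Delta = -16 - 1 = -17
New sum = old_sum + delta = 59 + (-17) = 42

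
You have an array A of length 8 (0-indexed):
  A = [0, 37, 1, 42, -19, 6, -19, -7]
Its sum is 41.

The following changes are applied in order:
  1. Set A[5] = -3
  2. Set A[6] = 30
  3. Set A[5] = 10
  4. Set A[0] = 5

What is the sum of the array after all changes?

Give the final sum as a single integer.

Initial sum: 41
Change 1: A[5] 6 -> -3, delta = -9, sum = 32
Change 2: A[6] -19 -> 30, delta = 49, sum = 81
Change 3: A[5] -3 -> 10, delta = 13, sum = 94
Change 4: A[0] 0 -> 5, delta = 5, sum = 99

Answer: 99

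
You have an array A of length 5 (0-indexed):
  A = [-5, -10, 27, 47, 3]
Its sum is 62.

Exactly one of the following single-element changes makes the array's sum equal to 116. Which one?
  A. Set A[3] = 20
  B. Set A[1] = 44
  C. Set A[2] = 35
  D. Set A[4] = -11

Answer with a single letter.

Option A: A[3] 47->20, delta=-27, new_sum=62+(-27)=35
Option B: A[1] -10->44, delta=54, new_sum=62+(54)=116 <-- matches target
Option C: A[2] 27->35, delta=8, new_sum=62+(8)=70
Option D: A[4] 3->-11, delta=-14, new_sum=62+(-14)=48

Answer: B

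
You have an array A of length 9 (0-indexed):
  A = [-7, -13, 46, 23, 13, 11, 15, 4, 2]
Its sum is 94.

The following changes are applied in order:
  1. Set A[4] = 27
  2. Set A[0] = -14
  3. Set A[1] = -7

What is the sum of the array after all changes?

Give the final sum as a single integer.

Initial sum: 94
Change 1: A[4] 13 -> 27, delta = 14, sum = 108
Change 2: A[0] -7 -> -14, delta = -7, sum = 101
Change 3: A[1] -13 -> -7, delta = 6, sum = 107

Answer: 107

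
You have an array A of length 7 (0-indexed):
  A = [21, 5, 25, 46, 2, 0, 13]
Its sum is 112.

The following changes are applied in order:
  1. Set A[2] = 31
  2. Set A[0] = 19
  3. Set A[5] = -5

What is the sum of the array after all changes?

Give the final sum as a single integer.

Initial sum: 112
Change 1: A[2] 25 -> 31, delta = 6, sum = 118
Change 2: A[0] 21 -> 19, delta = -2, sum = 116
Change 3: A[5] 0 -> -5, delta = -5, sum = 111

Answer: 111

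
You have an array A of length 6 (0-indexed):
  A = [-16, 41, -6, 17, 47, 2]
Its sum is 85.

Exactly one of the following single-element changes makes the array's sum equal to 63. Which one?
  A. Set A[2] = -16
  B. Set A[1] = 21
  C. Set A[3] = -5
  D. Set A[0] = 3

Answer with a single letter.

Answer: C

Derivation:
Option A: A[2] -6->-16, delta=-10, new_sum=85+(-10)=75
Option B: A[1] 41->21, delta=-20, new_sum=85+(-20)=65
Option C: A[3] 17->-5, delta=-22, new_sum=85+(-22)=63 <-- matches target
Option D: A[0] -16->3, delta=19, new_sum=85+(19)=104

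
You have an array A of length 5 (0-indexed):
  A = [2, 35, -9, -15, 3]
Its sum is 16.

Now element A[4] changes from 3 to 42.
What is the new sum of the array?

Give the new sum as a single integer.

Old value at index 4: 3
New value at index 4: 42
Delta = 42 - 3 = 39
New sum = old_sum + delta = 16 + (39) = 55

Answer: 55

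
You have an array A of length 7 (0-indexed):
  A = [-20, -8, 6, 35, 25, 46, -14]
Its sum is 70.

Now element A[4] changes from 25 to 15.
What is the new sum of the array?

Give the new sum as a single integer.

Answer: 60

Derivation:
Old value at index 4: 25
New value at index 4: 15
Delta = 15 - 25 = -10
New sum = old_sum + delta = 70 + (-10) = 60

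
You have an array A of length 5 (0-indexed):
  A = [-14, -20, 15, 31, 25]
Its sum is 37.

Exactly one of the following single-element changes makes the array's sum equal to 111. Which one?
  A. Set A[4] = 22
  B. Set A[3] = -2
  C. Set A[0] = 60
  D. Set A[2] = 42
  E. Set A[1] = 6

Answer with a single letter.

Answer: C

Derivation:
Option A: A[4] 25->22, delta=-3, new_sum=37+(-3)=34
Option B: A[3] 31->-2, delta=-33, new_sum=37+(-33)=4
Option C: A[0] -14->60, delta=74, new_sum=37+(74)=111 <-- matches target
Option D: A[2] 15->42, delta=27, new_sum=37+(27)=64
Option E: A[1] -20->6, delta=26, new_sum=37+(26)=63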